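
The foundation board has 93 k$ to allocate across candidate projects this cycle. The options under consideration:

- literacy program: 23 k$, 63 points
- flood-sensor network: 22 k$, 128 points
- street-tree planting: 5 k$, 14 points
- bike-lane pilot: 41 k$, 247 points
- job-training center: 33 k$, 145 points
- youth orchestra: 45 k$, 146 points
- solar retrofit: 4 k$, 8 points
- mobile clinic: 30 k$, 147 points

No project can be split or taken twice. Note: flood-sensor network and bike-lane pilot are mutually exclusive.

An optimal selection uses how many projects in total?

4

The maximum projected impact within 93 k$ is 434.
flood-sensor network + street-tree planting + job-training center + mobile clinic hits 434 at 90 k$.
All optima have 4 projects.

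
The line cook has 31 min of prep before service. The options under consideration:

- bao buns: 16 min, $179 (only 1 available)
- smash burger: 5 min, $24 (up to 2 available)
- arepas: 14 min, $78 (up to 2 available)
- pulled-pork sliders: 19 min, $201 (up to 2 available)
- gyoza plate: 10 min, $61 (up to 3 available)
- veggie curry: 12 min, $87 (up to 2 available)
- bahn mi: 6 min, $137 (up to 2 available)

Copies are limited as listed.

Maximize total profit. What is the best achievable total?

475

By profit per min: bahn mi 22.83, bao buns 11.19, pulled-pork sliders 10.58 lead.
The ratio heuristic lands on bao buns + 2×bahn mi (453) but leaves 3 min idle.
Dropping bao buns frees 16 min; slotting in pulled-pork sliders (19 min) lifts the total to 475 at 31 min.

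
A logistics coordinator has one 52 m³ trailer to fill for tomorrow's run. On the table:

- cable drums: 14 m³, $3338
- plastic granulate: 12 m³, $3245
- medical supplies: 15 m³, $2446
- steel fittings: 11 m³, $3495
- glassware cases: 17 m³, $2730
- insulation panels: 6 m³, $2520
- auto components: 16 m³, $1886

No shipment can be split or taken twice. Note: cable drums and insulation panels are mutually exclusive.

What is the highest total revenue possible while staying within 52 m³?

12524

Density check — insulation panels 420.00, steel fittings 317.73, plastic granulate 270.42 are the best per m³.
Taking cable drums + plastic granulate + medical supplies + steel fittings: 52 m³ used, 12524 in revenue.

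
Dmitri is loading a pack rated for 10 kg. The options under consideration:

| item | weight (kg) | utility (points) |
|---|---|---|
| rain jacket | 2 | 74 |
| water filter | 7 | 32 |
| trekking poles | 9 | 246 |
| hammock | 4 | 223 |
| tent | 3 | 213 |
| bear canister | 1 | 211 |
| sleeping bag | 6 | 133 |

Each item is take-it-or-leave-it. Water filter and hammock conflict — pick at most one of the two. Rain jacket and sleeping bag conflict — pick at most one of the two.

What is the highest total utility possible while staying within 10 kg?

Taking rain jacket + hammock + tent + bear canister: 10 kg used, 721 in utility.
Next best is hammock + tent + bear canister at 647 (8 kg) — short by 74.

721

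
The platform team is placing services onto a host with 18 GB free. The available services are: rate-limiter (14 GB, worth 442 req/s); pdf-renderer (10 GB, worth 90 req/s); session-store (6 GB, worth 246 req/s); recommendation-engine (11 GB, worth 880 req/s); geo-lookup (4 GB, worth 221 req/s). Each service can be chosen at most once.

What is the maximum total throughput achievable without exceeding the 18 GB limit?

1126

The ratio heuristic lands on recommendation-engine + geo-lookup (1101) but leaves 3 GB idle.
Replace geo-lookup with session-store: the trade gains 25 net, giving 1126 at 17 GB.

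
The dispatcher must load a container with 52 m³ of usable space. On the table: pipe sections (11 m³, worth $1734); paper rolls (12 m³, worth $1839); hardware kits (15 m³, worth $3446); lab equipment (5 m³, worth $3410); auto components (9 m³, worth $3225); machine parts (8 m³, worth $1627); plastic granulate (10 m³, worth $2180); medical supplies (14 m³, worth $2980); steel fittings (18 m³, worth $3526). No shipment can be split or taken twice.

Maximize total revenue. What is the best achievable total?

Filling by ratio: hardware kits + lab equipment + auto components + machine parts + plastic granulate for 13888, with 5 m³ left unused.
Dropping plastic granulate frees 10 m³; slotting in medical supplies (14 m³) lifts the total to 14688 at 51 m³.
The closest alternative, paper rolls + hardware kits + lab equipment + auto components + plastic granulate, reaches only 14100.

14688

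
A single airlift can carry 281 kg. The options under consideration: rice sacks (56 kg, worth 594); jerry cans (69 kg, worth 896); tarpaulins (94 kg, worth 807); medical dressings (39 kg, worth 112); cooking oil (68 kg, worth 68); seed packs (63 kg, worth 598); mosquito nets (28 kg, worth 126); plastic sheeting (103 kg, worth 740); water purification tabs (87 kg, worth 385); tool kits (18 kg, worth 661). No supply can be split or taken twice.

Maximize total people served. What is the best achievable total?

The ratio heuristic lands on rice sacks + jerry cans + medical dressings + seed packs + mosquito nets + tool kits (2987) but leaves 8 kg idle.
The 95 kg tied up in rice sacks and medical dressings is better spent on tarpaulins — total rises to 3088 (272 kg).

3088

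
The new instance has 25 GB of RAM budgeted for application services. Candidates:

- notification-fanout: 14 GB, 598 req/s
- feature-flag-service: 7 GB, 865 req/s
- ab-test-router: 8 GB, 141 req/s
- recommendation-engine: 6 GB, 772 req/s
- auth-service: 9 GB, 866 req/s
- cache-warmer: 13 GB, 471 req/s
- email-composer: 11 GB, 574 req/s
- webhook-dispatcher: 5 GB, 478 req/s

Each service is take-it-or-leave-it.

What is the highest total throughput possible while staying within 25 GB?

By throughput per GB: recommendation-engine 128.67, feature-flag-service 123.57, auth-service 96.22, webhook-dispatcher 95.60 lead.
Best packing: feature-flag-service + recommendation-engine + auth-service — 22 GB, 2503 total.
Nothing else within 25 GB beats 2503.

2503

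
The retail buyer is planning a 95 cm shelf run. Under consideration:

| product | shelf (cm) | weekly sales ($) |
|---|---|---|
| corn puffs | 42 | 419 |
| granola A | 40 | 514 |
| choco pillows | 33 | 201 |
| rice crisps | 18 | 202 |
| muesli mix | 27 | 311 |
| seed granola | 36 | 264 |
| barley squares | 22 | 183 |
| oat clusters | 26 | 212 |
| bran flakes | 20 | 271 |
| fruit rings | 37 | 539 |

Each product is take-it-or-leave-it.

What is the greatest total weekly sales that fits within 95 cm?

1255

The ratio heuristic lands on muesli mix + bran flakes + fruit rings (1121) but leaves 11 cm idle.
Replace muesli mix and bran flakes with granola A + rice crisps: the trade gains 134 net, giving 1255 at 95 cm.
Every other selection either busts 95 cm or fails to beat 1255.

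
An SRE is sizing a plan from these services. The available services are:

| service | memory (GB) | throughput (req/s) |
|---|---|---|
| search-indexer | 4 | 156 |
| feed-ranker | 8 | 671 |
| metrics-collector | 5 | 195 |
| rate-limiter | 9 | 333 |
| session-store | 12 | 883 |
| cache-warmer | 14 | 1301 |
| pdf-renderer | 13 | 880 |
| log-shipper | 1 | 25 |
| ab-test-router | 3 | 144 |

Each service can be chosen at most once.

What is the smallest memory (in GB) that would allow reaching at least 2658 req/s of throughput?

34

Minimise GB subject to total throughput ≥ 2658.
feed-ranker + session-store + cache-warmer reaches 2855 using 34 GB.
No combination under 34 GB hits 2658.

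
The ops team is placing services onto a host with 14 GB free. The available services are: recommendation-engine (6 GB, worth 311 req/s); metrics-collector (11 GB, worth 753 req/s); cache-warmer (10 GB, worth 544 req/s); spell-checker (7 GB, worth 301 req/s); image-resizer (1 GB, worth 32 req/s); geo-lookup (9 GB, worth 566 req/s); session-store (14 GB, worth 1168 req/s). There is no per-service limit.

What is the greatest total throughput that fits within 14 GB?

1168

By throughput per GB: session-store 83.43, metrics-collector 68.45, geo-lookup 62.89 lead.
The ratio ordering already packs tightly: session-store, 14 GB, 1168.
Nothing else within 14 GB beats 1168.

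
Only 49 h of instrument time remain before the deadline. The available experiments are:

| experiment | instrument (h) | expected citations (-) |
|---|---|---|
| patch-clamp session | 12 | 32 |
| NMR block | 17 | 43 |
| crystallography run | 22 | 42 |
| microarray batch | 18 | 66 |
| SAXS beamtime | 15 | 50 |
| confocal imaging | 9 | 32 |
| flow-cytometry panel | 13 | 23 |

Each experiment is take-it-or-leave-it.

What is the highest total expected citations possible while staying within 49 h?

Best packing: patch-clamp session + microarray batch + SAXS beamtime — 45 h, 148 total.
Microarray batch + SAXS beamtime + confocal imaging matches that 148 at 42 h; no feasible combination exceeds it.

148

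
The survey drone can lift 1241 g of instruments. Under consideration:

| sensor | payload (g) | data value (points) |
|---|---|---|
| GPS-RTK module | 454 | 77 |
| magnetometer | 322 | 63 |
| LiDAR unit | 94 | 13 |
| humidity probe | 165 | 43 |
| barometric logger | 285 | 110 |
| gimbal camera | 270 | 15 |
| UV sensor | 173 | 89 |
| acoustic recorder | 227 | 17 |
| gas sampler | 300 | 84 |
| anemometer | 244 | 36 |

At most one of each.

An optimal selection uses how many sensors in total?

Optimal total is 362.
One optimal bundle: humidity probe + barometric logger + UV sensor + gas sampler + anemometer (1167 g).
All optima have 5 sensors.

5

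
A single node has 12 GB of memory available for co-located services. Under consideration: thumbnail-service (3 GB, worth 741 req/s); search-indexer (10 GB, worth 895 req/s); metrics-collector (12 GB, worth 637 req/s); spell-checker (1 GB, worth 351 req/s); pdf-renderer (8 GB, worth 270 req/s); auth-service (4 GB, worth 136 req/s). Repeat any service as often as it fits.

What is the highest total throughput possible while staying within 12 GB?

12×spell-checker uses 12 of the 12 GB and totals 4212.
That's the maximum — no swap from here does better than 4212.

4212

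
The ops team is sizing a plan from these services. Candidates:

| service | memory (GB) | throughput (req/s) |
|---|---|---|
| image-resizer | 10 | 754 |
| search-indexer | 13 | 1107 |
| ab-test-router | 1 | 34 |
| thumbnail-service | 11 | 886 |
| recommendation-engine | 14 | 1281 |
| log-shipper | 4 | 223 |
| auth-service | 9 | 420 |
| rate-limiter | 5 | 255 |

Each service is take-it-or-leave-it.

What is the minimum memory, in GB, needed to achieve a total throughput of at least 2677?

33

Need the lightest bundle worth ≥ 2677.
search-indexer + ab-test-router + recommendation-engine + rate-limiter reaches 2677 using 33 GB.
No combination under 33 GB hits 2677.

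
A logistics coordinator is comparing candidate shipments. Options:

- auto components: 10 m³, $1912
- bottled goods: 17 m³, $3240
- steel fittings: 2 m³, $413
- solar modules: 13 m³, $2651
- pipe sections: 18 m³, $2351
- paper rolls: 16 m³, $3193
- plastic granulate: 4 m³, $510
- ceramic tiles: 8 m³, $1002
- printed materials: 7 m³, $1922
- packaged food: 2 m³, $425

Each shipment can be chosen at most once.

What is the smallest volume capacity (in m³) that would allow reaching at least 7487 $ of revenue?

36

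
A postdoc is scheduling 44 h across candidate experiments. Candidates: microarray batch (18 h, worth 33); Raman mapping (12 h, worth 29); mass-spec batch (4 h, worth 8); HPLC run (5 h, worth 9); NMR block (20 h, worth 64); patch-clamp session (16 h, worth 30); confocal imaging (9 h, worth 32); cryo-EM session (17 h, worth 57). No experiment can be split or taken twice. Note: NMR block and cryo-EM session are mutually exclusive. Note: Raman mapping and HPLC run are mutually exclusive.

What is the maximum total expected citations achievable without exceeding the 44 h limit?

Best packing: Raman mapping + mass-spec batch + confocal imaging + cryo-EM session — 42 h, 126 total.
The spare 2 h is too small for any remaining experiment, and no feasible exchange beats 126.

126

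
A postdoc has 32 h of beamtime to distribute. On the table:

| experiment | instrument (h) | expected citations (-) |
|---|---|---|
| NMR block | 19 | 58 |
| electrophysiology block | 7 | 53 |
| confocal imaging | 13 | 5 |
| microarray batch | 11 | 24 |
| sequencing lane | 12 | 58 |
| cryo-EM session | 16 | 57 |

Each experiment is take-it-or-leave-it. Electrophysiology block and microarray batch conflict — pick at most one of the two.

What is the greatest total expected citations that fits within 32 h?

Ranking by ratio (expected citations/h): electrophysiology block 7.57, sequencing lane 4.83, cryo-EM session 3.56.
NMR block + sequencing lane uses 31 of the 32 h and totals 116.
Electrophysiology block + confocal imaging + sequencing lane matches that 116 at 32 h; no feasible combination exceeds it.

116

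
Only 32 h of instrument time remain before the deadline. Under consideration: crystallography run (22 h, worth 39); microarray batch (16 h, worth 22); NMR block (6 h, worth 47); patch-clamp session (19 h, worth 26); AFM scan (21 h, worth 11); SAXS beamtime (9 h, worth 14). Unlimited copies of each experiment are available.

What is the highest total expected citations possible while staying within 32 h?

235

The ratio ordering already packs tightly: 5×NMR block, 30 h, 235.
That's the maximum — no swap from here does better than 235.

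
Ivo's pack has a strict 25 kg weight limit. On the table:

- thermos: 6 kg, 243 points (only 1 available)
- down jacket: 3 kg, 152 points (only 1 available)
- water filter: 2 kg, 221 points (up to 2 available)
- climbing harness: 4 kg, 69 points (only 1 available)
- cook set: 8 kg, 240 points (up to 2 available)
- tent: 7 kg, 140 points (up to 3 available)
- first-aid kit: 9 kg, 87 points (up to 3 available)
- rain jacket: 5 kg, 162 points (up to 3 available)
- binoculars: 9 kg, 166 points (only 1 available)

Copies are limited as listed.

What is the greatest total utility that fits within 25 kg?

Taking the top-ratio items first gives thermos + down jacket + 2×water filter + 2×rain jacket for 1161 (23 kg).
Replace down jacket with rain jacket: the trade gains 10 net, giving 1171 at 25 kg.

1171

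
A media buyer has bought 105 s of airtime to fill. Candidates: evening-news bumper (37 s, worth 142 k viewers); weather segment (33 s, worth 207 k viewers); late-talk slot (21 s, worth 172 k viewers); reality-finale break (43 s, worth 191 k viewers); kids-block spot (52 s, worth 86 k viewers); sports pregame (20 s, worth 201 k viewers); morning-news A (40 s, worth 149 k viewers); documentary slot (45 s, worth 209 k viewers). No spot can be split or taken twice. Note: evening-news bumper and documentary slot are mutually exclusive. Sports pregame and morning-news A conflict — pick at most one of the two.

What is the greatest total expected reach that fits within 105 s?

Ranking by ratio (expected reach/s): sports pregame 10.05, late-talk slot 8.19, weather segment 6.27.
The ratio heuristic lands on weather segment + late-talk slot + sports pregame (580) but leaves 31 s idle.
Dropping late-talk slot frees 21 s; slotting in documentary slot (45 s) lifts the total to 617 at 98 s.
The closest alternative, weather segment + reality-finale break + sports pregame, reaches only 599.

617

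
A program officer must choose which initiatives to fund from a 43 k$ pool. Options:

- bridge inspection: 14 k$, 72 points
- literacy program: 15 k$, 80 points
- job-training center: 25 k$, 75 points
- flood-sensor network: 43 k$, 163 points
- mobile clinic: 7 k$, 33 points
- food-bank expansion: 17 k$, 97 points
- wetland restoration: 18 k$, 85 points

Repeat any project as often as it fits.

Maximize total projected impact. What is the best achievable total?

Ranking by ratio (projected impact/k$): food-bank expansion 5.71, literacy program 5.33, bridge inspection 5.14.
Mobile clinic + 2×food-bank expansion uses 41 of the 43 k$ and totals 227.

227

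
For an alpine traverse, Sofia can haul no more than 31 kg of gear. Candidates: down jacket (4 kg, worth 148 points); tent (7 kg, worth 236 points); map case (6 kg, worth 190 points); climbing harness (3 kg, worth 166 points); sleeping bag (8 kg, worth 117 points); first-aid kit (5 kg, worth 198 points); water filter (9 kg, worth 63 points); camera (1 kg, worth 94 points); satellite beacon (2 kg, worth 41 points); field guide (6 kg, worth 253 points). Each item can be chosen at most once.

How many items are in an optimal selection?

6

Optimal total is 1191.
down jacket + tent + map case + climbing harness + first-aid kit + field guide hits 1191 at 31 kg.
Every optimal selection uses 6 items.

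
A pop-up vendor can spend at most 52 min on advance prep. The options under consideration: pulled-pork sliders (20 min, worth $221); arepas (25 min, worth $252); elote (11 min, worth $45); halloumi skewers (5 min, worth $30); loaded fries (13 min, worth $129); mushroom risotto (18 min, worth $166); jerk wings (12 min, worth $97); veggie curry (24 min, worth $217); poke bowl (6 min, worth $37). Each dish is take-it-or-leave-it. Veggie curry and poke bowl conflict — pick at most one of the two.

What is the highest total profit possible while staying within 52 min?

516

Filling by ratio: pulled-pork sliders + arepas + poke bowl for 510, with 1 min left unused.
Dropping arepas and poke bowl frees 31 min; slotting in loaded fries + mushroom risotto (31 min) lifts the total to 516 at 51 min.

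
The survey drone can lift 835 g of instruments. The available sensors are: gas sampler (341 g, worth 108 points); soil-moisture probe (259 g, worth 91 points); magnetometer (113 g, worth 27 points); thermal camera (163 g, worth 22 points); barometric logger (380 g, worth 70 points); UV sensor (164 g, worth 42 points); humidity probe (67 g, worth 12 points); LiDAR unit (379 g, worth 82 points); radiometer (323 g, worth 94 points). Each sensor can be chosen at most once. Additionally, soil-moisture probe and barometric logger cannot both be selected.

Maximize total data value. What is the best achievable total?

253

Ranking by ratio (data value/g): soil-moisture probe 0.35, gas sampler 0.32, radiometer 0.29.
Gas sampler + soil-moisture probe + UV sensor + humidity probe uses 831 of the 835 g and totals 253.
Runner-up gas sampler + UV sensor + radiometer tops out at 244.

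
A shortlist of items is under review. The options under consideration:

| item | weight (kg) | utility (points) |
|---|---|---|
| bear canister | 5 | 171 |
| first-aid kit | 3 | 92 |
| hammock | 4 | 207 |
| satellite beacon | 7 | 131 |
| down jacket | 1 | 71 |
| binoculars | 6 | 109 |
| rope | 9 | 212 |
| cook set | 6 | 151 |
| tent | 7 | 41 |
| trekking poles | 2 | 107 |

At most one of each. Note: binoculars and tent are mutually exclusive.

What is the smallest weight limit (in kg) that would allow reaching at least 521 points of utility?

12

Minimise kg subject to total utility ≥ 521.
Taking bear canister + hammock + down jacket + trekking poles gives 556 (≥ 521) for 12 kg.
Any bundle with less than 12 kg falls short of 521.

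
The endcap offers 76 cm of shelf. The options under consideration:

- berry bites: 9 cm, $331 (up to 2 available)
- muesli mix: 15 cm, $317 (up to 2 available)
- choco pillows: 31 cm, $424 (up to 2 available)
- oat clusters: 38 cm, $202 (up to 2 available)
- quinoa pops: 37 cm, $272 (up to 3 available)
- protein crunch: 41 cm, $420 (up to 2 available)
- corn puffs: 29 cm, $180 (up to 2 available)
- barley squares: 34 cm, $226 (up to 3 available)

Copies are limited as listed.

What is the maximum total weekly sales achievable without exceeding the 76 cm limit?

1403

Density check — berry bites 36.78, muesli mix 21.13, choco pillows 13.68, protein crunch 10.24 are the best per cm.
Taking the top-ratio products first gives 2×berry bites + 2×muesli mix for 1296 (48 cm).
Dropping muesli mix frees 15 cm; slotting in choco pillows (31 cm) lifts the total to 1403 at 64 cm.
Every other selection either busts 76 cm or exceeds an availability limit or fails to beat 1403.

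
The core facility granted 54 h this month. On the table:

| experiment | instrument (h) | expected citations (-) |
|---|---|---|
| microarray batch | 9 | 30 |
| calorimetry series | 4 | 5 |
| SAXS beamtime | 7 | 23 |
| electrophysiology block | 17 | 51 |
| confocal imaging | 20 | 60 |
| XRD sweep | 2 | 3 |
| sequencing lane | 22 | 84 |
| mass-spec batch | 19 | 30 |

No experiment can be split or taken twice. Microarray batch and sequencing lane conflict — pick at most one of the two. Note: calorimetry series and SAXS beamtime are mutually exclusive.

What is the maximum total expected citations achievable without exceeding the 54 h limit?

170

By expected citations per h: sequencing lane 3.82, microarray batch 3.33, SAXS beamtime 3.29, electrophysiology block 3.00 lead.
Taking SAXS beamtime + confocal imaging + XRD sweep + sequencing lane: 51 h used, 170 in expected citations.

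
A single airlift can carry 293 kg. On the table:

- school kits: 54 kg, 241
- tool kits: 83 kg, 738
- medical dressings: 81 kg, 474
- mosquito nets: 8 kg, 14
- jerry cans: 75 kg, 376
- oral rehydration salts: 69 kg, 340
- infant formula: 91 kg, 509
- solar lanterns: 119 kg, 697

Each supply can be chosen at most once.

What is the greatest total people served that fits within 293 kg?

1944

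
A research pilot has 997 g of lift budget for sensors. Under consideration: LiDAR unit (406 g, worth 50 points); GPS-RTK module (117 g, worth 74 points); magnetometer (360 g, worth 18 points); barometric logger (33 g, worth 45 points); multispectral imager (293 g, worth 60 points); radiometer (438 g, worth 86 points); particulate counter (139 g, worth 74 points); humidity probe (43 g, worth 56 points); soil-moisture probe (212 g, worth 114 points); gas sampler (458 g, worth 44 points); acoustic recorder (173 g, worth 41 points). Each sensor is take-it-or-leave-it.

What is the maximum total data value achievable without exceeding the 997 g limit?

By data value per g: barometric logger 1.36, humidity probe 1.30, GPS-RTK module 0.63 lead.
The ratio heuristic lands on GPS-RTK module + barometric logger + particulate counter + humidity probe + soil-moisture probe + acoustic recorder (404) but leaves 280 g idle.
The 173 g tied up in acoustic recorder is better spent on radiometer — total rises to 449 (982 g).
Nothing else within 997 g beats 449.

449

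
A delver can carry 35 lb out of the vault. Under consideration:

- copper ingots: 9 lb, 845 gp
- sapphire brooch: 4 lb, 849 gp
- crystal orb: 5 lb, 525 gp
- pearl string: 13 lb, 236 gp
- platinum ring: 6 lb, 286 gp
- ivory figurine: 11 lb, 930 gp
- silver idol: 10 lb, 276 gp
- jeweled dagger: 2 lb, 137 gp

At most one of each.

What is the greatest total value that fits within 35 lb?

3435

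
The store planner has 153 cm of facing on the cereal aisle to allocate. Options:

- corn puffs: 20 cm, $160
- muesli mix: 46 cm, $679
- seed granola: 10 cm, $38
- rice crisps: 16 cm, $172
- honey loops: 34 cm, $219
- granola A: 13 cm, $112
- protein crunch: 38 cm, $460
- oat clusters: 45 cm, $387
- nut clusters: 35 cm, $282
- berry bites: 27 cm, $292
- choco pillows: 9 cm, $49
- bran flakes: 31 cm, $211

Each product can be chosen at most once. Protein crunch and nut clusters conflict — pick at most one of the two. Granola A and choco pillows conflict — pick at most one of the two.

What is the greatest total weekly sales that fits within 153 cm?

1763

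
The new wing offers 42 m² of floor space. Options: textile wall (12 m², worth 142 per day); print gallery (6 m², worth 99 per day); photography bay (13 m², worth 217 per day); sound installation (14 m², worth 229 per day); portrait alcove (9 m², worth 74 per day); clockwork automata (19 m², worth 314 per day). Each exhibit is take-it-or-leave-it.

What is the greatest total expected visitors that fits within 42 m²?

642

Filling by ratio: print gallery + photography bay + clockwork automata for 630, with 4 m² left unused.
Dropping photography bay frees 13 m²; slotting in sound installation (14 m²) lifts the total to 642 at 39 m².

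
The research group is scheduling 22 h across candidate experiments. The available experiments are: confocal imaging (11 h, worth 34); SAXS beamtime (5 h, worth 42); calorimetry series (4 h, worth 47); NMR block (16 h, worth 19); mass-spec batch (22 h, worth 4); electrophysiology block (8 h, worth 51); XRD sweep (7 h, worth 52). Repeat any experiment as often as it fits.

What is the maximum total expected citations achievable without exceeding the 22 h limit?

235

5×calorimetry series uses 20 of the 22 h and totals 235.
Nothing else within 22 h beats 235.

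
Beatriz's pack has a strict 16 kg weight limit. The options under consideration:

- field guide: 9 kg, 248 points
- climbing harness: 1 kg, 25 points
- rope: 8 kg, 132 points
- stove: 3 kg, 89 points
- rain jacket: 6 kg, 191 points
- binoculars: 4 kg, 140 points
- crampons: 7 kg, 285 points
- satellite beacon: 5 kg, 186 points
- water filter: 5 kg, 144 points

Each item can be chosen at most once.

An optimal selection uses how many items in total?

Best achievable utility is 611.
binoculars + crampons + satellite beacon hits 611 at 16 kg.
Any selection reaching 611 contains exactly 3 items.

3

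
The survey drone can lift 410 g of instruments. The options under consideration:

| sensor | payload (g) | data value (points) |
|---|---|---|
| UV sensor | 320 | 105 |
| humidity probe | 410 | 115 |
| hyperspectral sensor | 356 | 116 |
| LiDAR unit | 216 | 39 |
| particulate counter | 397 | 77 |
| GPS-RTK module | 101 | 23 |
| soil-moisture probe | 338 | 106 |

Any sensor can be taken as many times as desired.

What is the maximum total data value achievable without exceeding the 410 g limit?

116

Taking the top-ratio sensors first gives UV sensor for 105 (320 g).
The 320 g tied up in UV sensor is better spent on hyperspectral sensor — total rises to 116 (356 g).
That's the maximum — no swap from here does better than 116.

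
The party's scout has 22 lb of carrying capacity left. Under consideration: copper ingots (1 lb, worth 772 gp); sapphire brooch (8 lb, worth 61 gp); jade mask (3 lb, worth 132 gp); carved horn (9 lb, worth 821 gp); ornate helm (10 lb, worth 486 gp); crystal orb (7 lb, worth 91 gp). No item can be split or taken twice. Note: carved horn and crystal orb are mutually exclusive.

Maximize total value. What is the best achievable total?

Best packing: copper ingots + carved horn + ornate helm — 20 lb, 2079 total.
That's the maximum — no feasible swap from here does better than 2079.

2079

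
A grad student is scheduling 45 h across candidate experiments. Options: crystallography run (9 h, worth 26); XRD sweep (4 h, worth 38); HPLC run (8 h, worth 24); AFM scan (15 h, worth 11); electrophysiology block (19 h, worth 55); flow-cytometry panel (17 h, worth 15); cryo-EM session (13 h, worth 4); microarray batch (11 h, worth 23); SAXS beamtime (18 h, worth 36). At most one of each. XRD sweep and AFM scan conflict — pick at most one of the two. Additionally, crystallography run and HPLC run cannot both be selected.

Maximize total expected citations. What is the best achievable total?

Best packing: crystallography run + XRD sweep + electrophysiology block + microarray batch — 43 h, 142 total.
Next best is XRD sweep + HPLC run + electrophysiology block + microarray batch at 140 (42 h) — short by 2.

142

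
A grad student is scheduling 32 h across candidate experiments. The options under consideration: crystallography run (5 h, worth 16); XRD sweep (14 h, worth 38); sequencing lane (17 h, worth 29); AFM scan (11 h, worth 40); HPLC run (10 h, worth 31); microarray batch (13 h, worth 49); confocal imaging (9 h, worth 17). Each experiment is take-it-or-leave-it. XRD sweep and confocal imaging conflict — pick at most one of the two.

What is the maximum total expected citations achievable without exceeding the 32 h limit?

Crystallography run + AFM scan + microarray batch uses 29 of the 32 h and totals 105.

105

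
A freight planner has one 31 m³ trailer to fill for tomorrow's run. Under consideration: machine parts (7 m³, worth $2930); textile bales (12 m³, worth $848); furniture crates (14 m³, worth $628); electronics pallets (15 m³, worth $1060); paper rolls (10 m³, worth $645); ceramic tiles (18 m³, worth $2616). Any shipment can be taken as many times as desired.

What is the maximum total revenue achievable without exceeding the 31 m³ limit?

11720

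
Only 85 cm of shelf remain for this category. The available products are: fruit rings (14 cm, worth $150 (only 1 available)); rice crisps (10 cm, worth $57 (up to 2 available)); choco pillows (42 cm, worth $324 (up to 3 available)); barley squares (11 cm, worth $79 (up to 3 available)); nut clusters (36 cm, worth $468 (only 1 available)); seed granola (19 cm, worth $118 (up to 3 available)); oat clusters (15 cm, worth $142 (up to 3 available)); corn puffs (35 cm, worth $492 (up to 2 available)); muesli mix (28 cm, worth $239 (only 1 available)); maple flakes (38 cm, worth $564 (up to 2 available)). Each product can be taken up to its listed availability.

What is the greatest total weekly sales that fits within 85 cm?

Greedy by ratio would take 2×maple flakes: 76 cm used, total 1128.
Replace maple flakes with barley squares + corn puffs: the trade gains 7 net, giving 1135 at 84 cm.

1135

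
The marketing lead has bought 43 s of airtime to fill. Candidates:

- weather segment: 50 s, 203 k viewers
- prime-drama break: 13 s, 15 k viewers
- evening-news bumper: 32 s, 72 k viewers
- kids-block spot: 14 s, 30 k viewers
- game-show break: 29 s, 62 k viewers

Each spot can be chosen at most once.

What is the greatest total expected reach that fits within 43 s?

Greedy by ratio would take evening-news bumper: 32 s used, total 72.
The 32 s tied up in evening-news bumper is better spent on kids-block spot + game-show break — total rises to 92 (43 s).
Next best is prime-drama break + game-show break at 77 (42 s) — short by 15.

92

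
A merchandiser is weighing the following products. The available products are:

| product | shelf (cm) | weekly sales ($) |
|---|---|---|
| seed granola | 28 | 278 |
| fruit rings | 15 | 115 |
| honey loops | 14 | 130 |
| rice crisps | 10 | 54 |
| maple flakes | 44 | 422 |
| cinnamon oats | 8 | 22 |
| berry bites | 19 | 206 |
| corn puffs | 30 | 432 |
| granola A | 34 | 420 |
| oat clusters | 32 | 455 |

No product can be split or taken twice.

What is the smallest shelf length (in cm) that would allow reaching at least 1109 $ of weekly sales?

Need the lightest bundle worth ≥ 1109.
cinnamon oats + berry bites + corn puffs + oat clusters reaches 1115 using 89 cm.
Below 89 cm the best achievable stays under 1109.

89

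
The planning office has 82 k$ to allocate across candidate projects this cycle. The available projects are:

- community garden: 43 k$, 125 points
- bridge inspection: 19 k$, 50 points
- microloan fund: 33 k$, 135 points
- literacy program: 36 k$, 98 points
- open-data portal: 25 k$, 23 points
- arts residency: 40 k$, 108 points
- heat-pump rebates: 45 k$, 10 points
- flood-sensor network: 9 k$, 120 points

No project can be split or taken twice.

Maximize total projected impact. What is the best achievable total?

A density-first pass picks microloan fund + literacy program + flood-sensor network — 353 at 78 k$.
Dropping literacy program frees 36 k$; slotting in arts residency (40 k$) lifts the total to 363 at 82 k$.
An exhaustive check of the 256 subsets confirms 363.

363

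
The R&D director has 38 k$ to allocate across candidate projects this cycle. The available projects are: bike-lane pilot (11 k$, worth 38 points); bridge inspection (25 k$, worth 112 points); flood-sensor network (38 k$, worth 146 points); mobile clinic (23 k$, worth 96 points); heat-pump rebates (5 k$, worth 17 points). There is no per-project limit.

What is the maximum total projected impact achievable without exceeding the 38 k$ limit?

150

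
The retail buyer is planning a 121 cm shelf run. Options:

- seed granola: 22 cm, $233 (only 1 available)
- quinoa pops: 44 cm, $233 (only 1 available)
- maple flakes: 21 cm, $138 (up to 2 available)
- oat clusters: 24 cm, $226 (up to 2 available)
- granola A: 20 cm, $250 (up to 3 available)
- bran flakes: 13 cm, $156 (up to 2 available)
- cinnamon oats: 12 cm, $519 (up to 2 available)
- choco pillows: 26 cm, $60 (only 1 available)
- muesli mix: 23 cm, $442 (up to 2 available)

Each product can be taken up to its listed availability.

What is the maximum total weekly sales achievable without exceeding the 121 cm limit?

2484

By weekly sales per cm: cinnamon oats 43.25, muesli mix 19.22, granola A 12.50, bran flakes 12.00 lead.
Filling by ratio: 2×granola A + 2×cinnamon oats + 2×muesli mix for 2422, with 11 cm left unused.
The 20 cm tied up in granola A is better spent on 2×bran flakes — total rises to 2484 (116 cm).
That's the maximum — no swap from here does better than 2484.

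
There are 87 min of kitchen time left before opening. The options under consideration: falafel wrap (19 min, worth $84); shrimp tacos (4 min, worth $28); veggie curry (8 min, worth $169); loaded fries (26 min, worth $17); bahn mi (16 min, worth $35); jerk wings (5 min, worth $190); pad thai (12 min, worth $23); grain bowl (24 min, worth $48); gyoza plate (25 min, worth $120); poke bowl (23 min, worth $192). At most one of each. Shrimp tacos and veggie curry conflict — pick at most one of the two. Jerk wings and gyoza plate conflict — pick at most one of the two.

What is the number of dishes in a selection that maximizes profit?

6

Optimal total is 693.
falafel wrap + veggie curry + bahn mi + jerk wings + pad thai + poke bowl hits 693 at 83 min.
Every optimal selection uses 6 dishes.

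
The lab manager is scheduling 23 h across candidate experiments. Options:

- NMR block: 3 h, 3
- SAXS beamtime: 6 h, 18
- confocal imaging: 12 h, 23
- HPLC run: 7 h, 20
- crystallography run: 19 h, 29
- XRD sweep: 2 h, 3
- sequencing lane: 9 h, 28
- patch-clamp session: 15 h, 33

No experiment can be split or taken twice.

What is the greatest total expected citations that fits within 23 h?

By expected citations per h: sequencing lane 3.11, SAXS beamtime 3.00, HPLC run 2.86 lead.
Taking SAXS beamtime + HPLC run + sequencing lane: 22 h used, 66 in expected citations.
No other feasible combination exceeds 66.

66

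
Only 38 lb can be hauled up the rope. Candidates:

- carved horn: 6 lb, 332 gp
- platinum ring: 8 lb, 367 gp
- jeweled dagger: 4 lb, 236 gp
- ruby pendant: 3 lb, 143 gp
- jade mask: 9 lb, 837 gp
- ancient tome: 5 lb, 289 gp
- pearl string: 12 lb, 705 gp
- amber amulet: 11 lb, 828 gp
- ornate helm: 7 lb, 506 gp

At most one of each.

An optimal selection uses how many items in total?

5

The maximum value within 38 lb is 2792.
One optimal bundle: carved horn + jade mask + ancient tome + amber amulet + ornate helm (38 lb).
All optima have 5 items.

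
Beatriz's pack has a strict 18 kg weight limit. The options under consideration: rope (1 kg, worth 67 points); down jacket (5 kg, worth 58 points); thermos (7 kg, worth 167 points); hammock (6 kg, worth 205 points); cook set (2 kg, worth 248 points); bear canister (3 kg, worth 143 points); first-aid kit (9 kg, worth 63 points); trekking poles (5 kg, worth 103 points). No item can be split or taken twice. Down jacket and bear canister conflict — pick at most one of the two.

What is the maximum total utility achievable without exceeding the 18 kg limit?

766

Best packing: rope + hammock + cook set + bear canister + trekking poles — 17 kg, 766 total.
Next best is thermos + hammock + cook set + bear canister at 763 (18 kg) — short by 3.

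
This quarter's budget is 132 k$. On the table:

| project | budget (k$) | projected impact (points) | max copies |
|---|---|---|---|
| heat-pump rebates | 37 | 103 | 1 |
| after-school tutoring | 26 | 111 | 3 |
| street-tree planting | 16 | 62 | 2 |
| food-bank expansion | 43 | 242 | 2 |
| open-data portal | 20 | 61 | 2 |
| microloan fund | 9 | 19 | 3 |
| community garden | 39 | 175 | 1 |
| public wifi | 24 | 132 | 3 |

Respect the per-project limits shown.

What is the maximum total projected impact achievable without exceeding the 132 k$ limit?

700

Taking the top-ratio projects first gives street-tree planting + 2×food-bank expansion + public wifi for 678 (126 k$).
The 43 k$ tied up in food-bank expansion is better spent on 2×public wifi — total rises to 700 (131 k$).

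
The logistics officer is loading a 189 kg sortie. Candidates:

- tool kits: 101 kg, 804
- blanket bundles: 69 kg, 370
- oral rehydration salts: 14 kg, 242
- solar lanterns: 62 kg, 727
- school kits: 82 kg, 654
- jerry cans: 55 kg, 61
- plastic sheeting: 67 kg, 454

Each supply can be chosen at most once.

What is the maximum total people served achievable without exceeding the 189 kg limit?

Density check — oral rehydration salts 17.29, solar lanterns 11.73, school kits 7.98 are the best per kg.
A density-first pass picks oral rehydration salts + solar lanterns + school kits — 1623 at 158 kg.
The 82 kg tied up in school kits is better spent on tool kits — total rises to 1773 (177 kg).

1773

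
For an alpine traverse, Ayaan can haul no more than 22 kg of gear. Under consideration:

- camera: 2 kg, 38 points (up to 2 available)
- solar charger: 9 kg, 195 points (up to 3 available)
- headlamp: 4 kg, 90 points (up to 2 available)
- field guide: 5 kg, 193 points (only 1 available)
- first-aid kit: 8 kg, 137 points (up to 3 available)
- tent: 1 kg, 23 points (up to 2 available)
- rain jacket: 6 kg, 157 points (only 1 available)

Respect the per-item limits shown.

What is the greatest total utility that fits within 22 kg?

591

Taking the top-ratio items first gives 2×headlamp + field guide + 2×tent + rain jacket for 576 (21 kg).
Replace 2×headlamp with solar charger: the trade gains 15 net, giving 591 at 22 kg.
That's the maximum — no swap from here does better than 591.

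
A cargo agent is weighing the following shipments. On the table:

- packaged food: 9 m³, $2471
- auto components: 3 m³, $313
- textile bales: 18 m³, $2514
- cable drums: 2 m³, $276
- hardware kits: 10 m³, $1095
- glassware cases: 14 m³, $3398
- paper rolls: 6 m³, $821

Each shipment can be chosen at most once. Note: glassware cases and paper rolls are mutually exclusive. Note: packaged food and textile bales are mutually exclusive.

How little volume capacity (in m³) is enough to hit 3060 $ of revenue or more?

Need the lightest bundle worth ≥ 3060.
packaged food + auto components + cable drums reaches 3060 using 14 m³.
Below 14 m³ the best achievable stays under 3060.

14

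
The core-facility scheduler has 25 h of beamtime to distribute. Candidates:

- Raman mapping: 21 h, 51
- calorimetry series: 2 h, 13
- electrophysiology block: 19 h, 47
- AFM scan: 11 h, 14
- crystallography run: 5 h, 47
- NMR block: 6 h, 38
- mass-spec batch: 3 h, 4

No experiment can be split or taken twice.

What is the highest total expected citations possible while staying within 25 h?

Filling by ratio: calorimetry series + crystallography run + NMR block + mass-spec batch for 102, with 9 h left unused.
Dropping mass-spec batch frees 3 h; slotting in AFM scan (11 h) lifts the total to 112 at 24 h.
The closest alternative, AFM scan + crystallography run + NMR block + mass-spec batch, reaches only 103.

112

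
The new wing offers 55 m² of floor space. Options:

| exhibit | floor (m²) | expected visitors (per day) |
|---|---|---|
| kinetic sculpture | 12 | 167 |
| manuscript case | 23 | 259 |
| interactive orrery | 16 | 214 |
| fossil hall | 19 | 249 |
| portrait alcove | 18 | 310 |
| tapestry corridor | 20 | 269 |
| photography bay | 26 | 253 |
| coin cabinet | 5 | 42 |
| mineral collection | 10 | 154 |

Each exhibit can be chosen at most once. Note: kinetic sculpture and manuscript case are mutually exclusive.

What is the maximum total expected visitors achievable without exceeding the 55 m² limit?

The ratio heuristic lands on kinetic sculpture + portrait alcove + coin cabinet + mineral collection (673) but leaves 10 m² idle.
Using the slack differently, interactive orrery + portrait alcove + tapestry corridor comes to 793 at 54 m².
The spare 1 m² is too small for any remaining exhibit, and no feasible exchange beats 793.

793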